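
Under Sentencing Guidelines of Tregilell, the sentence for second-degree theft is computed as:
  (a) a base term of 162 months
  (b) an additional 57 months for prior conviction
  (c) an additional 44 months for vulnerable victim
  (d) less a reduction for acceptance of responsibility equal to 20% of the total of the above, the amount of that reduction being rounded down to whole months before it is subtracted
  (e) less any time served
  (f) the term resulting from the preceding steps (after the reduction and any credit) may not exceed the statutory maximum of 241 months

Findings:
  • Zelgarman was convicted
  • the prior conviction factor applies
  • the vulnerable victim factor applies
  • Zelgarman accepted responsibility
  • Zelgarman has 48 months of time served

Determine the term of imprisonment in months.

163 months

Prior conviction enhancement: +57 months
Vulnerable victim enhancement: +44 months
Adjusted term: 162 months + 57 months + 44 months = 263 months
Acceptance of responsibility reduction: 20% of 263 months = 52 months (rounded down)
After reduction: 263 − 52 = 211 months
Less time served: 211 months − 48 months = 163 months
Cap at 241 months: 163 months is within the cap, no reduction.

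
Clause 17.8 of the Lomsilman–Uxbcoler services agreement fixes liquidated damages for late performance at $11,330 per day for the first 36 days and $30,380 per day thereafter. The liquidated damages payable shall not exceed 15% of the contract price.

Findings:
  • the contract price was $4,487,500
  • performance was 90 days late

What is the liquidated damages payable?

First 36 days: 36 × $11,330 = $407,880
Remaining days: (90 − 36) × $30,380 = $1,640,520
Accrued per-day damages: $407,880 + $1,640,520 = $2,048,400
Cap: 15% of $4,487,500 = $673,125
Cap at $673,125: $2,048,400 exceeds the cap → $673,125

Liquidated damages: $673,125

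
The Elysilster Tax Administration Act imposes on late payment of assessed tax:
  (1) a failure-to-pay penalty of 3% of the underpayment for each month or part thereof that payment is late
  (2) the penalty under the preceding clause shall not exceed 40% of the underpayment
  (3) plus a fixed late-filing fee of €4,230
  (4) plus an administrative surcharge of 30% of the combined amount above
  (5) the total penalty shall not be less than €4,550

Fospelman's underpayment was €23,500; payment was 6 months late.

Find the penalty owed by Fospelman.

Accrued rate: 3% × 6 = 18%, capped at 40% → 18%
Failure-to-pay penalty: 18% of €23,500 = €4,230
Penalty before surcharge: €4,230 + €4,230 = €8,460
Administrative surcharge: 30% of €8,460 = €2,538
Total penalty: €8,460 + €2,538 = €10,998
Minimum €4,550: €10,998 meets the minimum, no increase.

€10,998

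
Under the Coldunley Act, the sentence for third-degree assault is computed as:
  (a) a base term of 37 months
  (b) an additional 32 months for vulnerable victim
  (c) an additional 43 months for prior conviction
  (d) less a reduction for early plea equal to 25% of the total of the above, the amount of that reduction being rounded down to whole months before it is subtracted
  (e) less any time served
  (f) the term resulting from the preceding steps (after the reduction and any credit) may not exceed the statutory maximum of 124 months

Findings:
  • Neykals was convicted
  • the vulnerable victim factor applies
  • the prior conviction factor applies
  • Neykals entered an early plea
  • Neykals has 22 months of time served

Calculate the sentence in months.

62 months

Vulnerable victim enhancement: +32 months
Prior conviction enhancement: +43 months
Adjusted term: 37 months + 32 months + 43 months = 112 months
Early plea reduction: 25% of 112 months = 28 months (rounded down)
After reduction: 112 − 28 = 84 months
Less time served: 84 months − 22 months = 62 months
Cap at 124 months: 62 months is within the cap, no reduction.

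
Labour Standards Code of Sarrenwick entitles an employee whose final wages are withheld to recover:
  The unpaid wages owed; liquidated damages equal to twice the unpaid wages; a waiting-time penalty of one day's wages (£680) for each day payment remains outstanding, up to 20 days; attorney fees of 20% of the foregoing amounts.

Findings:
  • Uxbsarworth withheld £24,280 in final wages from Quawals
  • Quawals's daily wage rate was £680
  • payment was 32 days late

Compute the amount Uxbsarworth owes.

Doubled: 2 × £24,280 = £48,560
Penalty days: min(32, 20) = 20
Waiting-time penalty: 20 × £680 = £13,600
Subtotal: £24,280 + £48,560 + £13,600 = £86,440
Attorney fees: 20% of £86,440 = £17,288
Total award: £86,440 + £17,288 = £103,728

£103,728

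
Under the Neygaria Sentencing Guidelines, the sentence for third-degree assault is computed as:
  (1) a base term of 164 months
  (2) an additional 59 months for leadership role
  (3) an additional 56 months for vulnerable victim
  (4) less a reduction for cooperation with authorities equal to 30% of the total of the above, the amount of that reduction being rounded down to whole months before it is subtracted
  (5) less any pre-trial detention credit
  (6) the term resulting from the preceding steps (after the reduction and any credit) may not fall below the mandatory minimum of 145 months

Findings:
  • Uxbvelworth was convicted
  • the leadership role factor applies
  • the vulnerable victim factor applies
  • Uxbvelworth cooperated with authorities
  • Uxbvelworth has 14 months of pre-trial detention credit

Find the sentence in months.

Leadership role enhancement: +59 months
Vulnerable victim enhancement: +56 months
Adjusted term: 164 months + 59 months + 56 months = 279 months
Cooperation with authorities reduction: 30% of 279 months = 83 months (rounded down)
After reduction: 279 − 83 = 196 months
Less pre-trial detention credit: 196 months − 14 months = 182 months
Minimum 145 months: 182 months meets the minimum, no increase.

182 months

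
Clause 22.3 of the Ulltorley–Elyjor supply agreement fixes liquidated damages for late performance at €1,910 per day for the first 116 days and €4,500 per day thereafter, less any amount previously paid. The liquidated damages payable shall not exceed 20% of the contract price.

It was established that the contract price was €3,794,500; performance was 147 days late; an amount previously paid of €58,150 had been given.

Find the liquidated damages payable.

First 116 days: 116 × €1,910 = €221,560
Remaining days: (147 − 116) × €4,500 = €139,500
Accrued per-day damages: €221,560 + €139,500 = €361,060
Less amount previously paid: €361,060 − €58,150 = €302,910
Cap: 20% of €3,794,500 = €758,900
Cap at €758,900: €302,910 is within the cap, no reduction.

€302,910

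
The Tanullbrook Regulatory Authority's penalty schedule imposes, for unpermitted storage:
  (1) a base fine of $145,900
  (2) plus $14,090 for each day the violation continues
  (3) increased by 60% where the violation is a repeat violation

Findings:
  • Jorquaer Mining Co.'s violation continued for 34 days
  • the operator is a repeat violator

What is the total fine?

Per-day component: 34 × $14,090 = $479,060
Base plus per-day: $145,900 + $479,060 = $624,960
Enhancement: 60% of $624,960 = $374,976
Enhanced fine: $624,960 + $374,976 = $999,936

$999,936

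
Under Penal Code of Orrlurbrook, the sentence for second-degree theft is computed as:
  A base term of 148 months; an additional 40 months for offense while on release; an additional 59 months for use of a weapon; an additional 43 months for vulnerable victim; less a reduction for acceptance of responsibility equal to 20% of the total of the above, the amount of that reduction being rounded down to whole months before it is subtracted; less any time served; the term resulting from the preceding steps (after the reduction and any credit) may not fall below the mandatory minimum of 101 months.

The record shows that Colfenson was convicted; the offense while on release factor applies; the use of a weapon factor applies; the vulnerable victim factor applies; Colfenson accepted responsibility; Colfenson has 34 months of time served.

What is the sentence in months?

Offense while on release enhancement: +40 months
Use of a weapon enhancement: +59 months
Vulnerable victim enhancement: +43 months
Adjusted term: 148 months + 40 months + 59 months + 43 months = 290 months
Acceptance of responsibility reduction: 20% of 290 months = 58 months (rounded down)
After reduction: 290 − 58 = 232 months
Less time served: 232 months − 34 months = 198 months
Minimum 101 months: 198 months meets the minimum, no increase.

Sentence: 198 months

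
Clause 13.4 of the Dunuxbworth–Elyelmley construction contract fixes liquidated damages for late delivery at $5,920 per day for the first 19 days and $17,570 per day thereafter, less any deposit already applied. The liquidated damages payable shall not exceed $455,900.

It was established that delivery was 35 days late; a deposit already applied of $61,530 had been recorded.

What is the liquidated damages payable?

First 19 days: 19 × $5,920 = $112,480
Remaining days: (35 − 19) × $17,570 = $281,120
Accrued per-day damages: $112,480 + $281,120 = $393,600
Less deposit already applied: $393,600 − $61,530 = $332,070
Cap at $455,900: $332,070 is within the cap, no reduction.

$332,070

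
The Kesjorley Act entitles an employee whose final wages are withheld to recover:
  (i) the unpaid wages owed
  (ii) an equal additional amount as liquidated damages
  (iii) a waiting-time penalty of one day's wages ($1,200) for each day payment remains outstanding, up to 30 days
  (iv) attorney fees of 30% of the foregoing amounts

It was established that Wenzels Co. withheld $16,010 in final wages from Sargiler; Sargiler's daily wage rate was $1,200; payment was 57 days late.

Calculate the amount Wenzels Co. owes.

$88,426

Liquidated damages (equal amount): $16,010
Penalty days: min(57, 30) = 30
Waiting-time penalty: 30 × $1,200 = $36,000
Subtotal: $16,010 + $16,010 + $36,000 = $68,020
Attorney fees: 30% of $68,020 = $20,406
Total award: $68,020 + $20,406 = $88,426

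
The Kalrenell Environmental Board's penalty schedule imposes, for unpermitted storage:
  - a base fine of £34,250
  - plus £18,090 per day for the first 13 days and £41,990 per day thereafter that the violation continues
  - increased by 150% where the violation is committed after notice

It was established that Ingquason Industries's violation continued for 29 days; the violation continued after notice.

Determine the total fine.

First 13 days: 13 × £18,090 = £235,170
Remaining days: (29 − 13) × £41,990 = £671,840
Per-day component: £235,170 + £671,840 = £907,010
Base plus per-day: £34,250 + £907,010 = £941,260
Enhancement: 150% of £941,260 = £1,411,890
Enhanced fine: £941,260 + £1,411,890 = £2,353,150

Civil penalty: £2,353,150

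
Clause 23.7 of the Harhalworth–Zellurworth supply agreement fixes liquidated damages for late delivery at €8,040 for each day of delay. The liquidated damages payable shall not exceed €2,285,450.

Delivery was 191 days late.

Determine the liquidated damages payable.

Per-day damages: 191 × €8,040 = €1,535,640
Cap at €2,285,450: €1,535,640 is within the cap, no reduction.

Liquidated damages: €1,535,640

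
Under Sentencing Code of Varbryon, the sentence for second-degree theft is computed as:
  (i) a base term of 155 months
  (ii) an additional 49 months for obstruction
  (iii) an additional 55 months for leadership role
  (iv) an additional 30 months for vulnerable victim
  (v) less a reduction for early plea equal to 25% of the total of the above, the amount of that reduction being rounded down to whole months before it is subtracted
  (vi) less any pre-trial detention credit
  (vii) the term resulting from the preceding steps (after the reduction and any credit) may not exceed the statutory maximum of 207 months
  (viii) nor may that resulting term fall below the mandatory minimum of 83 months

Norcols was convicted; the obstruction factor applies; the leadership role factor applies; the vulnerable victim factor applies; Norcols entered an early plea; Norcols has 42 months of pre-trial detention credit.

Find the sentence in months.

175 months

Obstruction enhancement: +49 months
Leadership role enhancement: +55 months
Vulnerable victim enhancement: +30 months
Adjusted term: 155 months + 49 months + 55 months + 30 months = 289 months
Early plea reduction: 25% of 289 months = 72 months (rounded down)
After reduction: 289 − 72 = 217 months
Less pre-trial detention credit: 217 months − 42 months = 175 months
Cap at 207 months: 175 months is within the cap, no reduction.
Minimum 83 months: 175 months meets the minimum, no increase.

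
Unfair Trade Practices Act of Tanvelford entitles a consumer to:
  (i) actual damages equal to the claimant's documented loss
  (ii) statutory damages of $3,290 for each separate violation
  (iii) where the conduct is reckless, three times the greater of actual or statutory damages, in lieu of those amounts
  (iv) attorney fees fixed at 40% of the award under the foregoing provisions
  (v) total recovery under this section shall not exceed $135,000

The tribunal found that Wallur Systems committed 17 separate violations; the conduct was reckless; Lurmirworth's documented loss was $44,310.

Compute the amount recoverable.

$135,000

Statutory damages: 17 × $3,290 = $55,930
Greater of actual damages ($44,310) or statutory damages ($55,930): $55,930
Trebled: 3 × $55,930 = $167,790
Attorney fees: 40% of $167,790 = $67,116
Total before cap: $167,790 + $67,116 = $234,906
Cap at $135,000: $234,906 exceeds the cap → $135,000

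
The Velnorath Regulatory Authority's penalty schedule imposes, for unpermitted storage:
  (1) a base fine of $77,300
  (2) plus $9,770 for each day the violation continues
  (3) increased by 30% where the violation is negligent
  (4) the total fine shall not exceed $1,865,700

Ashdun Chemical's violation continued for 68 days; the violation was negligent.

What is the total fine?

$964,158

Per-day component: 68 × $9,770 = $664,360
Base plus per-day: $77,300 + $664,360 = $741,660
Enhancement: 30% of $741,660 = $222,498
Enhanced fine: $741,660 + $222,498 = $964,158
Cap at $1,865,700: $964,158 is within the cap, no reduction.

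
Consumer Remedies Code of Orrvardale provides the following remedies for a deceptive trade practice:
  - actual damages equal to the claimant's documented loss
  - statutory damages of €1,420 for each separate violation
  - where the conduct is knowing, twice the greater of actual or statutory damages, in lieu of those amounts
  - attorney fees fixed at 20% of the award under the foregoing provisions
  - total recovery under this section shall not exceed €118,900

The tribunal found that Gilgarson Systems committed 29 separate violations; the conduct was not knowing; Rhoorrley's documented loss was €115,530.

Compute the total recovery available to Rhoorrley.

Statutory damages: 29 × €1,420 = €41,180
Conduct not knowing: the in-lieu enhancement does not apply.
Actual plus statutory damages: €115,530 + €41,180 = €156,710
Attorney fees: 20% of €156,710 = €31,342
Total before cap: €156,710 + €31,342 = €188,052
Cap at €118,900: €188,052 exceeds the cap → €118,900

€118,900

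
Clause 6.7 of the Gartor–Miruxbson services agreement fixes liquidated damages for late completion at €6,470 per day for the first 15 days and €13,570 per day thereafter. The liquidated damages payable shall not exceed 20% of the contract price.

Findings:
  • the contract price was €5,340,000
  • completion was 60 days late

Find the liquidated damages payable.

First 15 days: 15 × €6,470 = €97,050
Remaining days: (60 − 15) × €13,570 = €610,650
Accrued per-day damages: €97,050 + €610,650 = €707,700
Cap: 20% of €5,340,000 = €1,068,000
Cap at €1,068,000: €707,700 is within the cap, no reduction.

Liquidated damages: €707,700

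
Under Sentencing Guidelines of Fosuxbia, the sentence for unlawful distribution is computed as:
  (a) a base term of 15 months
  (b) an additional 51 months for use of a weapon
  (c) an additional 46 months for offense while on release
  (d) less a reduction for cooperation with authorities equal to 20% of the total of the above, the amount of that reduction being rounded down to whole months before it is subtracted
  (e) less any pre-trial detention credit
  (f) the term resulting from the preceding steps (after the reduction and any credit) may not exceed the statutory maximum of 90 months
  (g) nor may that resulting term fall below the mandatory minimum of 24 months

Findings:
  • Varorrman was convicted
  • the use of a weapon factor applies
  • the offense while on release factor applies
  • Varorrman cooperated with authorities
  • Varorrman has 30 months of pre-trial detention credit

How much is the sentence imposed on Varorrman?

60 months

Use of a weapon enhancement: +51 months
Offense while on release enhancement: +46 months
Adjusted term: 15 months + 51 months + 46 months = 112 months
Cooperation with authorities reduction: 20% of 112 months = 22 months (rounded down)
After reduction: 112 − 22 = 90 months
Less pre-trial detention credit: 90 months − 30 months = 60 months
Cap at 90 months: 60 months is within the cap, no reduction.
Minimum 24 months: 60 months meets the minimum, no increase.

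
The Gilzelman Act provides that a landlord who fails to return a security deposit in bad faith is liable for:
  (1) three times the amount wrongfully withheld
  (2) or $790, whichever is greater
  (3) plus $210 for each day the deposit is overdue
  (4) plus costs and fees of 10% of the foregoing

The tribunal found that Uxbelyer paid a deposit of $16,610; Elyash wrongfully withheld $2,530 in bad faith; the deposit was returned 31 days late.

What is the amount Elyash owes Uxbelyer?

$15,510

Trebled: 3 × $2,530 = $7,590
Minimum $790: $7,590 meets the minimum, no increase.
Late-return penalty: 31 × $210 = $6,510
Damages plus late penalty: $7,590 + $6,510 = $14,100
Costs and fees: 10% of $14,100 = $1,410
Total recovery: $14,100 + $1,410 = $15,510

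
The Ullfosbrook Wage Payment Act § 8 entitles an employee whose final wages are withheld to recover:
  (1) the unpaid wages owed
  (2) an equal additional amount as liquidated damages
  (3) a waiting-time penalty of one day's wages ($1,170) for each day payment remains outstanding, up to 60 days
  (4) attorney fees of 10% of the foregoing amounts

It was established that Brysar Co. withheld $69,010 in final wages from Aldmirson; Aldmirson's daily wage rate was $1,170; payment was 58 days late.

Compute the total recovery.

Liquidated damages (equal amount): $69,010
Penalty days: min(58, 60) = 58
Waiting-time penalty: 58 × $1,170 = $67,860
Subtotal: $69,010 + $69,010 + $67,860 = $205,880
Attorney fees: 10% of $205,880 = $20,588
Total award: $205,880 + $20,588 = $226,468

Total award: $226,468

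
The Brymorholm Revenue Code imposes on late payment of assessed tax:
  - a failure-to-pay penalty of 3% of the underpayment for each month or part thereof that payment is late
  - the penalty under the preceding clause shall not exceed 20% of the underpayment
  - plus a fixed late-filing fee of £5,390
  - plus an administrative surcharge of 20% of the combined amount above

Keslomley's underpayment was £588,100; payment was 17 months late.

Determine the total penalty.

£147,612

Accrued rate: 3% × 17 = 51%, capped at 20% → 20%
Failure-to-pay penalty: 20% of £588,100 = £117,620
Penalty before surcharge: £117,620 + £5,390 = £123,010
Administrative surcharge: 20% of £123,010 = £24,602
Total penalty: £123,010 + £24,602 = £147,612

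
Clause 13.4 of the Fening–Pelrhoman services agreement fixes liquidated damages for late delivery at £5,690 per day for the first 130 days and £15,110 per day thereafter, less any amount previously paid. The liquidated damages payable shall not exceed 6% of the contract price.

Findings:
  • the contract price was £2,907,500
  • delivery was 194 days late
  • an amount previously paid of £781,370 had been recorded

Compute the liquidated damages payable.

First 130 days: 130 × £5,690 = £739,700
Remaining days: (194 − 130) × £15,110 = £967,040
Accrued per-day damages: £739,700 + £967,040 = £1,706,740
Less amount previously paid: £1,706,740 − £781,370 = £925,370
Cap: 6% of £2,907,500 = £174,450
Cap at £174,450: £925,370 exceeds the cap → £174,450

£174,450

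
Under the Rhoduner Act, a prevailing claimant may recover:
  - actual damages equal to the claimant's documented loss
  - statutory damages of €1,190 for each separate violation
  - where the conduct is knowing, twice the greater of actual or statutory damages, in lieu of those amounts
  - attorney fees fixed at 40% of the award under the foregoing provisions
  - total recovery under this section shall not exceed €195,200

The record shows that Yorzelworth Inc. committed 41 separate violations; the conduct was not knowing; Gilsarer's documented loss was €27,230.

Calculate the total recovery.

Statutory damages: 41 × €1,190 = €48,790
Conduct not knowing: the in-lieu enhancement does not apply.
Actual plus statutory damages: €27,230 + €48,790 = €76,020
Attorney fees: 40% of €76,020 = €30,408
Total before cap: €76,020 + €30,408 = €106,428
Cap at €195,200: €106,428 is within the cap, no reduction.

€106,428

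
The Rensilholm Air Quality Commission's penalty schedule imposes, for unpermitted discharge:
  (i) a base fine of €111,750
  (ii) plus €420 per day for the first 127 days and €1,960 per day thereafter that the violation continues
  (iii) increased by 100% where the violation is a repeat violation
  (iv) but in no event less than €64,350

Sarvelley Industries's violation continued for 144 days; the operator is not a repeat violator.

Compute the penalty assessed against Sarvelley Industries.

€198,410

First 127 days: 127 × €420 = €53,340
Remaining days: (144 − 127) × €1,960 = €33,320
Per-day component: €53,340 + €33,320 = €86,660
Base plus per-day: €111,750 + €86,660 = €198,410
The operator is not a repeat violator: no 100% increase.
Minimum €64,350: €198,410 meets the minimum, no increase.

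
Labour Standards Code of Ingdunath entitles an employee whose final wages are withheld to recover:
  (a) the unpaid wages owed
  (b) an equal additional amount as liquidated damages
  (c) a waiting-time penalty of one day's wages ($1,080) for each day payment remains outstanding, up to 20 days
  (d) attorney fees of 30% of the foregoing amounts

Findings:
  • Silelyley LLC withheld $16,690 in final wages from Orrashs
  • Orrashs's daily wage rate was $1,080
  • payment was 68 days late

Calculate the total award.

$71,474

Liquidated damages (equal amount): $16,690
Penalty days: min(68, 20) = 20
Waiting-time penalty: 20 × $1,080 = $21,600
Subtotal: $16,690 + $16,690 + $21,600 = $54,980
Attorney fees: 30% of $54,980 = $16,494
Total award: $54,980 + $16,494 = $71,474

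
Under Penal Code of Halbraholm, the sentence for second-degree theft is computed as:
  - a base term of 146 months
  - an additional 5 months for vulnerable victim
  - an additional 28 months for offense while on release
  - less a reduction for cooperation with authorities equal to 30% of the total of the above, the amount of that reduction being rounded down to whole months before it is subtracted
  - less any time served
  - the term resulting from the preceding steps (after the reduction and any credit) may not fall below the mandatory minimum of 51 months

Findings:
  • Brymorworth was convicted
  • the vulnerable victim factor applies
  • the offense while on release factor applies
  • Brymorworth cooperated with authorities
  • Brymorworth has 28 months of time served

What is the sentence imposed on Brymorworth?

Vulnerable victim enhancement: +5 months
Offense while on release enhancement: +28 months
Adjusted term: 146 months + 5 months + 28 months = 179 months
Cooperation with authorities reduction: 30% of 179 months = 53 months (rounded down)
After reduction: 179 − 53 = 126 months
Less time served: 126 months − 28 months = 98 months
Minimum 51 months: 98 months meets the minimum, no increase.

98 months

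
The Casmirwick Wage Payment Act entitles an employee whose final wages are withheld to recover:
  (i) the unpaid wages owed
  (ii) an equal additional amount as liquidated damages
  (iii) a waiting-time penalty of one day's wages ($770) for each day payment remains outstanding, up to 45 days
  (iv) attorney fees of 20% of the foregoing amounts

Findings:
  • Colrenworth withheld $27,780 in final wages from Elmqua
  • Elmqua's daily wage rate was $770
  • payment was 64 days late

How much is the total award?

Liquidated damages (equal amount): $27,780
Penalty days: min(64, 45) = 45
Waiting-time penalty: 45 × $770 = $34,650
Subtotal: $27,780 + $27,780 + $34,650 = $90,210
Attorney fees: 20% of $90,210 = $18,042
Total award: $90,210 + $18,042 = $108,252

$108,252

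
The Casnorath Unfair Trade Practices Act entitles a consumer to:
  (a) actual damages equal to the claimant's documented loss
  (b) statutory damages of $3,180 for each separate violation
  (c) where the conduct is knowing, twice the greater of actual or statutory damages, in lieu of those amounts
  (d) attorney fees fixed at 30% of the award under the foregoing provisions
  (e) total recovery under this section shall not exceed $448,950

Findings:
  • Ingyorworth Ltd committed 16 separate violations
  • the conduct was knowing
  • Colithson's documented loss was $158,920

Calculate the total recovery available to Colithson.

Statutory damages: 16 × $3,180 = $50,880
Greater of actual damages ($158,920) or statutory damages ($50,880): $158,920
Doubled: 2 × $158,920 = $317,840
Attorney fees: 30% of $317,840 = $95,352
Total before cap: $317,840 + $95,352 = $413,192
Cap at $448,950: $413,192 is within the cap, no reduction.

$413,192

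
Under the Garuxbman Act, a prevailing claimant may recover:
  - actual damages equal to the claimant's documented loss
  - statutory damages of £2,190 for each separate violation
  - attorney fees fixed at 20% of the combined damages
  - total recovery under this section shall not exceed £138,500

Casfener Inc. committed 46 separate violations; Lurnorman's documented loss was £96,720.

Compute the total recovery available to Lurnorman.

£138,500

Statutory damages: 46 × £2,190 = £100,740
Combined damages: £96,720 + £100,740 = £197,460
Attorney fees: 20% of £197,460 = £39,492
Total before cap: £197,460 + £39,492 = £236,952
Cap at £138,500: £236,952 exceeds the cap → £138,500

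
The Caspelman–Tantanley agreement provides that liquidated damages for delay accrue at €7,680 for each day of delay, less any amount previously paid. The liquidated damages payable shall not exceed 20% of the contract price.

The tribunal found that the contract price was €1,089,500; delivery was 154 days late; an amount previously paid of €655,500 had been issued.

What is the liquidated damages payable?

Per-day damages: 154 × €7,680 = €1,182,720
Less amount previously paid: €1,182,720 − €655,500 = €527,220
Cap: 20% of €1,089,500 = €217,900
Cap at €217,900: €527,220 exceeds the cap → €217,900

€217,900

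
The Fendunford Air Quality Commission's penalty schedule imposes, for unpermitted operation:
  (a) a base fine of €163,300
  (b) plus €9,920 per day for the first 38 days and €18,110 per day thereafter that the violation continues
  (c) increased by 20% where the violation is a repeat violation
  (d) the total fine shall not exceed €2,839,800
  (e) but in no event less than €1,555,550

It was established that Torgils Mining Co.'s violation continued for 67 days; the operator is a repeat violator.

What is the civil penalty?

First 38 days: 38 × €9,920 = €376,960
Remaining days: (67 − 38) × €18,110 = €525,190
Per-day component: €376,960 + €525,190 = €902,150
Base plus per-day: €163,300 + €902,150 = €1,065,450
Enhancement: 20% of €1,065,450 = €213,090
Enhanced fine: €1,065,450 + €213,090 = €1,278,540
Cap at €2,839,800: €1,278,540 is within the cap, no reduction.
Minimum €1,555,550: €1,278,540 is below the minimum → €1,555,550

€1,555,550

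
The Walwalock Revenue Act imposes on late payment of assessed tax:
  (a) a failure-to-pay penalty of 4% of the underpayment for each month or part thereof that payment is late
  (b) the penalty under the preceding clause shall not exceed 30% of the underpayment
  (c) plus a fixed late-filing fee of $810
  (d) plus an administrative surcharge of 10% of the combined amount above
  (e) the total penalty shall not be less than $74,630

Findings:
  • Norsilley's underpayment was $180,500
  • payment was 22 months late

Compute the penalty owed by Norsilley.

Accrued rate: 4% × 22 = 88%, capped at 30% → 30%
Failure-to-pay penalty: 30% of $180,500 = $54,150
Penalty before surcharge: $54,150 + $810 = $54,960
Administrative surcharge: 10% of $54,960 = $5,496
Total penalty: $54,960 + $5,496 = $60,456
Minimum $74,630: $60,456 is below the minimum → $74,630

$74,630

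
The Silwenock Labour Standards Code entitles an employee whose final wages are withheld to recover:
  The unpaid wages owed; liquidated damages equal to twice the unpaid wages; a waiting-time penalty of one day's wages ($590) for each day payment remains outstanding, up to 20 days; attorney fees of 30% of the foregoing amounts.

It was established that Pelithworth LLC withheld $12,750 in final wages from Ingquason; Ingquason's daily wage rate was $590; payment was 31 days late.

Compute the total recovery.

$65,065

Doubled: 2 × $12,750 = $25,500
Penalty days: min(31, 20) = 20
Waiting-time penalty: 20 × $590 = $11,800
Subtotal: $12,750 + $25,500 + $11,800 = $50,050
Attorney fees: 30% of $50,050 = $15,015
Total award: $50,050 + $15,015 = $65,065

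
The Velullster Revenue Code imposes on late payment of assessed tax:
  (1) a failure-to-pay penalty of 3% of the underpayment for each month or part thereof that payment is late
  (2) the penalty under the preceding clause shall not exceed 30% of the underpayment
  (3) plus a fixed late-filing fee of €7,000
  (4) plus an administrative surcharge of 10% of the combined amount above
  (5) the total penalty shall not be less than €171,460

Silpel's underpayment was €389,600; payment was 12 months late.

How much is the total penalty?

Accrued rate: 3% × 12 = 36%, capped at 30% → 30%
Failure-to-pay penalty: 30% of €389,600 = €116,880
Penalty before surcharge: €116,880 + €7,000 = €123,880
Administrative surcharge: 10% of €123,880 = €12,388
Total penalty: €123,880 + €12,388 = €136,268
Minimum €171,460: €136,268 is below the minimum → €171,460

€171,460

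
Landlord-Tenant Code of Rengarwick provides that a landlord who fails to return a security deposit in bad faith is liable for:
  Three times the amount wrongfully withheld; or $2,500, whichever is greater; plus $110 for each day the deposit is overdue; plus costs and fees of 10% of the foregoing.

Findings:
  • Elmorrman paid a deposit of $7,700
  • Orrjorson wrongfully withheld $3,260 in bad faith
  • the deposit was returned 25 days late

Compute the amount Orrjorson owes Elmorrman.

$13,783

Trebled: 3 × $3,260 = $9,780
Minimum $2,500: $9,780 meets the minimum, no increase.
Late-return penalty: 25 × $110 = $2,750
Damages plus late penalty: $9,780 + $2,750 = $12,530
Costs and fees: 10% of $12,530 = $1,253
Total recovery: $12,530 + $1,253 = $13,783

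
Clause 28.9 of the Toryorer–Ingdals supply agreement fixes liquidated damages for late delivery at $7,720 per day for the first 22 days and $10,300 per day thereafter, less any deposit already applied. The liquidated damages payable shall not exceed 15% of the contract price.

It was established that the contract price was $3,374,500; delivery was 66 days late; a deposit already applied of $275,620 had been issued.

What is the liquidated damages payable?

$347,420

First 22 days: 22 × $7,720 = $169,840
Remaining days: (66 − 22) × $10,300 = $453,200
Accrued per-day damages: $169,840 + $453,200 = $623,040
Less deposit already applied: $623,040 − $275,620 = $347,420
Cap: 15% of $3,374,500 = $506,175
Cap at $506,175: $347,420 is within the cap, no reduction.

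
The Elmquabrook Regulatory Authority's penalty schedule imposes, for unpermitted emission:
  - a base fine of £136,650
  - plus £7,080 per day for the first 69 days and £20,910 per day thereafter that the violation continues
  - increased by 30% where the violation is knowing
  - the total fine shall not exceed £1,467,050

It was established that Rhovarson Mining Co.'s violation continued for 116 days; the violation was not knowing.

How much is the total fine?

£1,467,050

First 69 days: 69 × £7,080 = £488,520
Remaining days: (116 − 69) × £20,910 = £982,770
Per-day component: £488,520 + £982,770 = £1,471,290
Base plus per-day: £136,650 + £1,471,290 = £1,607,940
The violation was not knowing: no 30% increase.
Cap at £1,467,050: £1,607,940 exceeds the cap → £1,467,050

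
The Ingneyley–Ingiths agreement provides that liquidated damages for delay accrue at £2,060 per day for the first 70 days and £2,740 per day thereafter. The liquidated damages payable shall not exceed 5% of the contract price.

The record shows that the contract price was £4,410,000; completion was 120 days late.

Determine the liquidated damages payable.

£220,500

First 70 days: 70 × £2,060 = £144,200
Remaining days: (120 − 70) × £2,740 = £137,000
Accrued per-day damages: £144,200 + £137,000 = £281,200
Cap: 5% of £4,410,000 = £220,500
Cap at £220,500: £281,200 exceeds the cap → £220,500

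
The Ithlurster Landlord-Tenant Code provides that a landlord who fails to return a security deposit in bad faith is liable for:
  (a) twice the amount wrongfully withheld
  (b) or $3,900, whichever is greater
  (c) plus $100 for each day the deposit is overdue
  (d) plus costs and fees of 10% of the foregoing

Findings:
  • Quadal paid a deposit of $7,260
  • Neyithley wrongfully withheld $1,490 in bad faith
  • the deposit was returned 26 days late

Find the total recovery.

Doubled: 2 × $1,490 = $2,980
Minimum $3,900: $2,980 is below the minimum → $3,900
Late-return penalty: 26 × $100 = $2,600
Damages plus late penalty: $3,900 + $2,600 = $6,500
Costs and fees: 10% of $6,500 = $650
Total recovery: $6,500 + $650 = $7,150

$7,150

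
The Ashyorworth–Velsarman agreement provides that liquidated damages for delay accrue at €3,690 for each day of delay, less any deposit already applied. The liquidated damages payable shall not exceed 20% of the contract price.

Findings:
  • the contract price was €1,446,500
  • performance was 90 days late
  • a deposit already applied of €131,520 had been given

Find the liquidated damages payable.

€200,580

Per-day damages: 90 × €3,690 = €332,100
Less deposit already applied: €332,100 − €131,520 = €200,580
Cap: 20% of €1,446,500 = €289,300
Cap at €289,300: €200,580 is within the cap, no reduction.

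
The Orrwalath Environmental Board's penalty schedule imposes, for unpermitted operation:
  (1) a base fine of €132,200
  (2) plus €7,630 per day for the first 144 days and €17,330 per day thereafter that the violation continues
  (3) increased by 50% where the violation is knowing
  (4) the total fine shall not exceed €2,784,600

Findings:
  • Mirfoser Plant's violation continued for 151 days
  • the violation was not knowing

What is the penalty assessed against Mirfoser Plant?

€1,352,230

First 144 days: 144 × €7,630 = €1,098,720
Remaining days: (151 − 144) × €17,330 = €121,310
Per-day component: €1,098,720 + €121,310 = €1,220,030
Base plus per-day: €132,200 + €1,220,030 = €1,352,230
The violation was not knowing: no 50% increase.
Cap at €2,784,600: €1,352,230 is within the cap, no reduction.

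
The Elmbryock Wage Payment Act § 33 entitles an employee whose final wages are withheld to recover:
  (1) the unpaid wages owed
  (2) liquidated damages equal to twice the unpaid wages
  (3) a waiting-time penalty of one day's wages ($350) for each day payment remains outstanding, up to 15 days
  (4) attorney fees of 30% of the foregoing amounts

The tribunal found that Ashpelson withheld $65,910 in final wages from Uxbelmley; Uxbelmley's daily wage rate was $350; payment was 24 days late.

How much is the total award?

Total award: $263,874

Doubled: 2 × $65,910 = $131,820
Penalty days: min(24, 15) = 15
Waiting-time penalty: 15 × $350 = $5,250
Subtotal: $65,910 + $131,820 + $5,250 = $202,980
Attorney fees: 30% of $202,980 = $60,894
Total award: $202,980 + $60,894 = $263,874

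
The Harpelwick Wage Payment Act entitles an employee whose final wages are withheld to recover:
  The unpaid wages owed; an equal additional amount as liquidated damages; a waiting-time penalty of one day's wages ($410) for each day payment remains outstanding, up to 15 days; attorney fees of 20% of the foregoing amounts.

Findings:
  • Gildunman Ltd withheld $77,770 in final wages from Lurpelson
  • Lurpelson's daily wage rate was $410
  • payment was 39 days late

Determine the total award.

$194,028

Liquidated damages (equal amount): $77,770
Penalty days: min(39, 15) = 15
Waiting-time penalty: 15 × $410 = $6,150
Subtotal: $77,770 + $77,770 + $6,150 = $161,690
Attorney fees: 20% of $161,690 = $32,338
Total award: $161,690 + $32,338 = $194,028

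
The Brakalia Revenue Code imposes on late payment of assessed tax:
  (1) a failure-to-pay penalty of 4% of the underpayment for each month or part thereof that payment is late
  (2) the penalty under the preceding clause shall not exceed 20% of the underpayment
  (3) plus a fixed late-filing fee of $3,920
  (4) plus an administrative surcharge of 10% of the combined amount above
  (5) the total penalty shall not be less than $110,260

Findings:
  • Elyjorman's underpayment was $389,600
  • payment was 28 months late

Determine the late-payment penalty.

Penalty: $110,260

Accrued rate: 4% × 28 = 112%, capped at 20% → 20%
Failure-to-pay penalty: 20% of $389,600 = $77,920
Penalty before surcharge: $77,920 + $3,920 = $81,840
Administrative surcharge: 10% of $81,840 = $8,184
Total penalty: $81,840 + $8,184 = $90,024
Minimum $110,260: $90,024 is below the minimum → $110,260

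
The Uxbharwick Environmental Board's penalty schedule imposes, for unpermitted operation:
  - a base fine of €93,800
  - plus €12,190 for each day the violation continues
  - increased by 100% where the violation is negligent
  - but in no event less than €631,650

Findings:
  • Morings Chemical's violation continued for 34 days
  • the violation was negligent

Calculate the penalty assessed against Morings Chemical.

Per-day component: 34 × €12,190 = €414,460
Base plus per-day: €93,800 + €414,460 = €508,260
Enhancement: 100% of €508,260 = €508,260
Enhanced fine: €508,260 + €508,260 = €1,016,520
Minimum €631,650: €1,016,520 meets the minimum, no increase.

Civil penalty: €1,016,520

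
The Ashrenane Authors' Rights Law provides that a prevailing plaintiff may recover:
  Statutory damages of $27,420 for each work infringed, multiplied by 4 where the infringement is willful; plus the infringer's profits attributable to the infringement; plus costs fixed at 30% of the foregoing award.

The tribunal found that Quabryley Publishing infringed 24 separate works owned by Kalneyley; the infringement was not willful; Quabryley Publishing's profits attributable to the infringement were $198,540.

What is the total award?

Statutory damages: 24 × $27,420 = $658,080
Infringement not willful: no ×4 enhancement.
Combined award: $658,080 + $198,540 = $856,620
Costs: 30% of $856,620 = $256,986
Award plus costs: $856,620 + $256,986 = $1,113,606

$1,113,606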